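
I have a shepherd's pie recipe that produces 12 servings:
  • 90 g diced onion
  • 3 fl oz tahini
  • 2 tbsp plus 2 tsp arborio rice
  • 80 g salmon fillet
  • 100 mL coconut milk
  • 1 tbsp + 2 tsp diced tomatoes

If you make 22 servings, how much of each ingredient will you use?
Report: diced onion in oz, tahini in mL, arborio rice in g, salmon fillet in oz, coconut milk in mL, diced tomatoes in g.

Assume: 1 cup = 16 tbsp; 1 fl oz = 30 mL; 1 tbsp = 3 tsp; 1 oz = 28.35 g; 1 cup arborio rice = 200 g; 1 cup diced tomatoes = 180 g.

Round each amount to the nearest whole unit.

diced onion: 6 oz; tahini: 165 mL; arborio rice: 61 g; salmon fillet: 5 oz; coconut milk: 183 mL; diced tomatoes: 34 g

Scaling factor: 22/12 = 11/6.
diced onion: 90 g × 11/6 ÷ 28.35 g/oz ≈ 6 oz
tahini: 3 fl oz × 11/6 × 30 mL/fl oz = 165 mL
arborio rice: (2 tbsp + 2 tsp = 8/3 tbsp) × 11/6 ÷ 16 tbsp/cup × 200 g/cup ≈ 61 g
salmon fillet: 80 g × 11/6 ÷ 28.35 g/oz ≈ 5 oz
coconut milk: 100 mL × 11/6 ≈ 183 mL
diced tomatoes: (1 tbsp + 2 tsp = 5/3 tbsp) × 11/6 ÷ 16 tbsp/cup × 180 g/cup ≈ 34 g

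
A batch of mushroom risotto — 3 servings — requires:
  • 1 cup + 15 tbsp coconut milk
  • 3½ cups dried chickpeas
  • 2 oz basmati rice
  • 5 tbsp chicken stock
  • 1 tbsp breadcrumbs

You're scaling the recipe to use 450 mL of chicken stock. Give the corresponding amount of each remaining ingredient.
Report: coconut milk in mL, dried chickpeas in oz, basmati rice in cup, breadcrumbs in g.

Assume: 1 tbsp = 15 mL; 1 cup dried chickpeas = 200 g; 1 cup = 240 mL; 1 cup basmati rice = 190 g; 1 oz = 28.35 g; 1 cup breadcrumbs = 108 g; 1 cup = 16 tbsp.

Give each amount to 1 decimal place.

The original recipe has 75 mL of chicken stock, so the scaling factor is 450 ÷ 75 = 6.
coconut milk: (1 cup + 15 tbsp = 1.9375 cup) × 6 × 240 mL/cup = 2790.0 mL
dried chickpeas: 3.5 cup × 6 × 200 g/cup ÷ 28.35 g/oz ≈ 148.1 oz
basmati rice: 2 oz × 6 × 28.35 g/oz ÷ 190 g/cup ≈ 1.8 cup
breadcrumbs: 1 tbsp × 6 ÷ 16 tbsp/cup × 108 g/cup = 40.5 g

coconut milk: 2790.0 mL; dried chickpeas: 148.1 oz; basmati rice: 1.8 cup; breadcrumbs: 40.5 g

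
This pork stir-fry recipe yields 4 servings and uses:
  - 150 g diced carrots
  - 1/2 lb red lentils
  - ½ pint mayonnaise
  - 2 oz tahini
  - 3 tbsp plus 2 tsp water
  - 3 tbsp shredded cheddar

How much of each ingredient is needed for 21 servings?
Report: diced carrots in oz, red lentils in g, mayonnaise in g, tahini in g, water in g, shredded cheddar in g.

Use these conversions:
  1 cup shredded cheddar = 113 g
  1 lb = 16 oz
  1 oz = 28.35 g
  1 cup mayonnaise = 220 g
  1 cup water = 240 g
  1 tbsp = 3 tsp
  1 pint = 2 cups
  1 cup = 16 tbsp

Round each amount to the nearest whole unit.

diced carrots: 28 oz; red lentils: 1191 g; mayonnaise: 1155 g; tahini: 298 g; water: 289 g; shredded cheddar: 111 g

Scaling factor: 21/4 = 5.25.
diced carrots: 150 g × 21/4 ÷ 28.35 g/oz ≈ 28 oz
red lentils: 0.5 lb × 21/4 × 16 oz/lb × 28.35 g/oz ≈ 1191 g
mayonnaise: 0.5 pint × 21/4 × 2 cup/pint × 220 g/cup = 1155 g
tahini: 2 oz × 21/4 × 28.35 g/oz ≈ 298 g
water: (3 tbsp + 2 tsp = 11/3 tbsp) × 21/4 ÷ 16 tbsp/cup × 240 g/cup ≈ 289 g
shredded cheddar: 3 tbsp × 21/4 ÷ 16 tbsp/cup × 113 g/cup ≈ 111 g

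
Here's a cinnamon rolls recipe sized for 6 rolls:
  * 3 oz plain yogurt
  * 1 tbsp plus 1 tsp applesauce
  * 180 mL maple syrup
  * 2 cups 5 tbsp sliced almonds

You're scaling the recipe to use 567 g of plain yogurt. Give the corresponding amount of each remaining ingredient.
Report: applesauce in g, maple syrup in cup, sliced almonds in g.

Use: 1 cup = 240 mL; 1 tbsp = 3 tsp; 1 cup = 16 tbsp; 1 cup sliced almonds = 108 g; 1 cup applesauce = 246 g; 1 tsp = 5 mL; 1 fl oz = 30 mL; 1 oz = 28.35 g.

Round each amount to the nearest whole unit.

The original recipe has 85.05 g of plain yogurt, so the scaling factor is 567 ÷ 85.05 = 20/3.
applesauce: (1 tbsp + 1 tsp = 4/3 tbsp) × 20/3 ÷ 16 tbsp/cup × 246 g/cup ≈ 137 g
maple syrup: 180 mL × 20/3 ÷ 240 mL/cup = 5 cup
sliced almonds: (2 cup + 5 tbsp = 2.3125 cup) × 20/3 × 108 g/cup = 1665 g

applesauce: 137 g; maple syrup: 5 cup; sliced almonds: 1665 g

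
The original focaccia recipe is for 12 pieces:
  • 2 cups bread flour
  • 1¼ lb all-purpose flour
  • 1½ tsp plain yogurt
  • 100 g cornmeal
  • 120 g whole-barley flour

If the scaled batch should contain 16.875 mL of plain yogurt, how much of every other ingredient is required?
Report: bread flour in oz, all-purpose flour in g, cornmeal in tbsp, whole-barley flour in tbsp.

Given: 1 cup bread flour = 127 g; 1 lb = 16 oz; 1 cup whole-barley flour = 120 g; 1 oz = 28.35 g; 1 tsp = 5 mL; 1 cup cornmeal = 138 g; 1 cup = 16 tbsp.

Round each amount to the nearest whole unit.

bread flour: 20 oz; all-purpose flour: 1276 g; cornmeal: 26 tbsp; whole-barley flour: 36 tbsp

The original recipe has 7.5 mL of plain yogurt, so the scaling factor is 16.875 ÷ 7.5 = 9/4 = 2.25.
bread flour: 2 cup × 9/4 × 127 g/cup ÷ 28.35 g/oz ≈ 20 oz
all-purpose flour: 1.25 lb × 9/4 × 16 oz/lb × 28.35 g/oz ≈ 1276 g
cornmeal: 100 g × 9/4 ÷ 138 g/cup × 16 tbsp/cup ≈ 26 tbsp
whole-barley flour: 120 g × 9/4 ÷ 120 g/cup × 16 tbsp/cup = 36 tbsp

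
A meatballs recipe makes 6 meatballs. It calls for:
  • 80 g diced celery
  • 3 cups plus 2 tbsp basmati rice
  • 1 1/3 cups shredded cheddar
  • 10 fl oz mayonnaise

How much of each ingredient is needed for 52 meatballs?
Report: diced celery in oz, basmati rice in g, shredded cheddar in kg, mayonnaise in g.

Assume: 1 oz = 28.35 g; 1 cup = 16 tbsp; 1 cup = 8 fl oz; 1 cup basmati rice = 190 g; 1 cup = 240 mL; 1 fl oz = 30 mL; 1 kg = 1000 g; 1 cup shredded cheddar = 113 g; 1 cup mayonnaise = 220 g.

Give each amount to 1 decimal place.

Scaling factor: 52/6 = 26/3.
diced celery: 80 g × 26/3 ÷ 28.35 g/oz ≈ 24.5 oz
basmati rice: (3 cup + 2 tbsp = 3.125 cup) × 26/3 × 190 g/cup ≈ 5145.8 g
shredded cheddar: 4/3 cup × 26/3 × 113 g/cup ÷ 1000 g/kg ≈ 1.3 kg
mayonnaise: 10 fl oz × 26/3 ÷ 8 fl oz/cup × 220 g/cup ≈ 2383.3 g

diced celery: 24.5 oz; basmati rice: 5145.8 g; shredded cheddar: 1.3 kg; mayonnaise: 2383.3 g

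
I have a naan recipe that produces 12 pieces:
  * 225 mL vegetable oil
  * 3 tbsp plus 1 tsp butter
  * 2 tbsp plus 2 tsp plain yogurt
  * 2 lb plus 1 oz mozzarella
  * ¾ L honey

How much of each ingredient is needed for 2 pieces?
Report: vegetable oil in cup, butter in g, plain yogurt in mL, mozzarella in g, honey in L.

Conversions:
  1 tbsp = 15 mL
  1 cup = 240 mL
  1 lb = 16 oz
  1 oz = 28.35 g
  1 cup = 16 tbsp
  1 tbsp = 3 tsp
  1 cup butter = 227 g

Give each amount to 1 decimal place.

Scaling factor: 2/12 = 1/6.
vegetable oil: 225 mL × 1/6 ÷ 240 mL/cup ≈ 0.2 cup
butter: (3 tbsp + 1 tsp = 10/3 tbsp) × 1/6 ÷ 16 tbsp/cup × 227 g/cup ≈ 7.9 g
plain yogurt: (2 tbsp + 2 tsp = 8/3 tbsp) × 1/6 × 15 mL/tbsp ≈ 6.7 mL
mozzarella: (2 lb + 1 oz = 2.0625 lb) × 1/6 × 16 oz/lb × 28.35 g/oz ≈ 155.9 g
honey: 0.75 L × 1/6 ≈ 0.1 L

vegetable oil: 0.2 cup; butter: 7.9 g; plain yogurt: 6.7 mL; mozzarella: 155.9 g; honey: 0.1 L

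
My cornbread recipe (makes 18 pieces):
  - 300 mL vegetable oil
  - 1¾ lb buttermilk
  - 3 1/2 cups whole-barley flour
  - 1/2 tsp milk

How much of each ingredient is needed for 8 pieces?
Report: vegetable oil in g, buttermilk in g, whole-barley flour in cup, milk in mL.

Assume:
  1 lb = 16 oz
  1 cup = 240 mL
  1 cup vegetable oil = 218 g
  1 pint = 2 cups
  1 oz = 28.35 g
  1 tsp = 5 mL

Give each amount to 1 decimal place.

vegetable oil: 121.1 g; buttermilk: 352.8 g; whole-barley flour: 1.6 cup; milk: 1.1 mL

Scaling factor: 8/18 = 4/9.
vegetable oil: 300 mL × 4/9 ÷ 240 mL/cup × 218 g/cup ≈ 121.1 g
buttermilk: 1.75 lb × 4/9 × 16 oz/lb × 28.35 g/oz = 352.8 g
whole-barley flour: 3.5 cup × 4/9 ≈ 1.6 cup
milk: 0.5 tsp × 4/9 × 5 mL/tsp ≈ 1.1 mL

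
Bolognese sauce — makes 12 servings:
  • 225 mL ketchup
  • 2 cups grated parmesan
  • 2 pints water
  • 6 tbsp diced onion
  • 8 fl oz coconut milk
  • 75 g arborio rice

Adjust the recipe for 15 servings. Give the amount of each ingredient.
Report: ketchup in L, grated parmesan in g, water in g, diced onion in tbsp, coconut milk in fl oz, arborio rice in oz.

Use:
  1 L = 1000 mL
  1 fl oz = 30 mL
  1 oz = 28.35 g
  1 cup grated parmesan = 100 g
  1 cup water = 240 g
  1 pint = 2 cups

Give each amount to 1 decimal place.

ketchup: 0.3 L; grated parmesan: 250.0 g; water: 1200.0 g; diced onion: 7.5 tbsp; coconut milk: 10.0 fl oz; arborio rice: 3.3 oz

Scaling factor: 15/12 = 5/4 = 1.25.
ketchup: 225 mL × 5/4 ÷ 1000 mL/L ≈ 0.3 L
grated parmesan: 2 cup × 5/4 × 100 g/cup = 250.0 g
water: 2 pint × 5/4 × 2 cup/pint × 240 g/cup = 1200.0 g
diced onion: 6 tbsp × 5/4 = 7.5 tbsp
coconut milk: 8 fl oz × 5/4 = 10.0 fl oz
arborio rice: 75 g × 5/4 ÷ 28.35 g/oz ≈ 3.3 oz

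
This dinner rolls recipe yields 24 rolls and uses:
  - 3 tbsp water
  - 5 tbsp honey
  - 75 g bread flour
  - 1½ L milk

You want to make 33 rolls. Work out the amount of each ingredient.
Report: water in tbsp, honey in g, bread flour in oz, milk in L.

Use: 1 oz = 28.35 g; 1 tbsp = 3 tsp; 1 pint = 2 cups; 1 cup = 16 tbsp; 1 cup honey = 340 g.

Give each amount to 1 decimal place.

Scaling factor: 33/24 = 11/8 = 1.375.
water: 3 tbsp × 11/8 ≈ 4.1 tbsp
honey: 5 tbsp × 11/8 ÷ 16 tbsp/cup × 340 g/cup ≈ 146.1 g
bread flour: 75 g × 11/8 ÷ 28.35 g/oz ≈ 3.6 oz
milk: 1.5 L × 11/8 ≈ 2.1 L

water: 4.1 tbsp; honey: 146.1 g; bread flour: 3.6 oz; milk: 2.1 L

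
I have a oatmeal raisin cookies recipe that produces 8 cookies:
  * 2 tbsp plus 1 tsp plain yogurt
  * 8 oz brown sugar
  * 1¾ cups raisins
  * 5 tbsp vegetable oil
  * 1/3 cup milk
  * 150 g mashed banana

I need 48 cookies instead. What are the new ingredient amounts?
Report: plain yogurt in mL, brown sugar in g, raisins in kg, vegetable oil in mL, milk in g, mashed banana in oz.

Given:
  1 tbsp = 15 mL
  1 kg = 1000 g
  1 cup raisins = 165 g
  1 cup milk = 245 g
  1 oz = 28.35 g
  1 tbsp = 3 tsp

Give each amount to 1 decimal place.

plain yogurt: 210.0 mL; brown sugar: 1360.8 g; raisins: 1.7 kg; vegetable oil: 450.0 mL; milk: 490.0 g; mashed banana: 31.7 oz

Scaling factor: 48/8 = 6.
plain yogurt: (2 tbsp + 1 tsp = 7/3 tbsp) × 6 × 15 mL/tbsp = 210.0 mL
brown sugar: 8 oz × 6 × 28.35 g/oz = 1360.8 g
raisins: 1.75 cup × 6 × 165 g/cup ÷ 1000 g/kg ≈ 1.7 kg
vegetable oil: 5 tbsp × 6 × 15 mL/tbsp = 450.0 mL
milk: 1/3 cup × 6 × 245 g/cup = 490.0 g
mashed banana: 150 g × 6 ÷ 28.35 g/oz ≈ 31.7 oz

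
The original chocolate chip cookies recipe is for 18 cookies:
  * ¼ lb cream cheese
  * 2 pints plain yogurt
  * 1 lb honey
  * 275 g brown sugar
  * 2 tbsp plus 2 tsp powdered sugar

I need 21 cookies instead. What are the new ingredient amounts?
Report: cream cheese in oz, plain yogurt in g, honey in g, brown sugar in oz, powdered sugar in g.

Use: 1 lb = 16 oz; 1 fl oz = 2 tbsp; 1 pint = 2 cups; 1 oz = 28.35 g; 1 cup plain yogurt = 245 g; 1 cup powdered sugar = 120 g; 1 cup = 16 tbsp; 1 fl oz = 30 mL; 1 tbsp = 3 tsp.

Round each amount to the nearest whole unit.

Scaling factor: 21/18 = 7/6.
cream cheese: 0.25 lb × 7/6 × 16 oz/lb ≈ 5 oz
plain yogurt: 2 pint × 7/6 × 2 cup/pint × 245 g/cup ≈ 1143 g
honey: 1 lb × 7/6 × 16 oz/lb × 28.35 g/oz ≈ 529 g
brown sugar: 275 g × 7/6 ÷ 28.35 g/oz ≈ 11 oz
powdered sugar: (2 tbsp + 2 tsp = 8/3 tbsp) × 7/6 ÷ 16 tbsp/cup × 120 g/cup ≈ 23 g

cream cheese: 5 oz; plain yogurt: 1143 g; honey: 529 g; brown sugar: 11 oz; powdered sugar: 23 g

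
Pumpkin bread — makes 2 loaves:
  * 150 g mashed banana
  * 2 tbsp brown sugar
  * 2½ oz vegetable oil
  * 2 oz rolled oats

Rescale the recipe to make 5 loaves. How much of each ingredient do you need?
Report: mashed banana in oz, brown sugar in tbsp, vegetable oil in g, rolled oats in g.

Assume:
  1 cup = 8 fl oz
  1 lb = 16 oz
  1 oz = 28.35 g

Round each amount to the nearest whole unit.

Scaling factor: 5/2 = 2.5.
mashed banana: 150 g × 5/2 ÷ 28.35 g/oz ≈ 13 oz
brown sugar: 2 tbsp × 5/2 = 5 tbsp
vegetable oil: 2.5 oz × 5/2 × 28.35 g/oz ≈ 177 g
rolled oats: 2 oz × 5/2 × 28.35 g/oz ≈ 142 g

mashed banana: 13 oz; brown sugar: 5 tbsp; vegetable oil: 177 g; rolled oats: 142 g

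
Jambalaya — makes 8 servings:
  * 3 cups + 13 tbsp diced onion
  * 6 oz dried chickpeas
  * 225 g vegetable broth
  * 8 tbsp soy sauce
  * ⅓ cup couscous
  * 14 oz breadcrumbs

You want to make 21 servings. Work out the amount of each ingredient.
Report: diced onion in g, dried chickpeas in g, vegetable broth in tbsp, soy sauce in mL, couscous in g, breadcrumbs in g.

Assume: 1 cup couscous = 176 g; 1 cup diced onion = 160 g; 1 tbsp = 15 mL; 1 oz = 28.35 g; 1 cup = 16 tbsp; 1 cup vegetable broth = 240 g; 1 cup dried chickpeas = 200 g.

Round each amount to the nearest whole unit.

Scaling factor: 21/8 = 2.625.
diced onion: (3 cup + 13 tbsp = 3.8125 cup) × 21/8 × 160 g/cup ≈ 1601 g
dried chickpeas: 6 oz × 21/8 × 28.35 g/oz ≈ 447 g
vegetable broth: 225 g × 21/8 ÷ 240 g/cup × 16 tbsp/cup ≈ 39 tbsp
soy sauce: 8 tbsp × 21/8 × 15 mL/tbsp = 315 mL
couscous: 1/3 cup × 21/8 × 176 g/cup = 154 g
breadcrumbs: 14 oz × 21/8 × 28.35 g/oz ≈ 1042 g

diced onion: 1601 g; dried chickpeas: 447 g; vegetable broth: 39 tbsp; soy sauce: 315 mL; couscous: 154 g; breadcrumbs: 1042 g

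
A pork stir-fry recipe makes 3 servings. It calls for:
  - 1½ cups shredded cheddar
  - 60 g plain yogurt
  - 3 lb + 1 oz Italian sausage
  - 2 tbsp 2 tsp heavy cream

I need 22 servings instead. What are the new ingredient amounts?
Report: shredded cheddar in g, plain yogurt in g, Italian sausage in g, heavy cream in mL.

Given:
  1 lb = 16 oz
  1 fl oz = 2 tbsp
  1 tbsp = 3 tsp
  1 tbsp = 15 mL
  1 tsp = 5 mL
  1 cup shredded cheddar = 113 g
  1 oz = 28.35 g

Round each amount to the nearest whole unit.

Scaling factor: 22/3.
shredded cheddar: 1.5 cup × 22/3 × 113 g/cup = 1243 g
plain yogurt: 60 g × 22/3 = 440 g
Italian sausage: (3 lb + 1 oz = 3.0625 lb) × 22/3 × 16 oz/lb × 28.35 g/oz ≈ 10187 g
heavy cream: (2 tbsp + 2 tsp = 8/3 tbsp) × 22/3 × 15 mL/tbsp ≈ 293 mL

shredded cheddar: 1243 g; plain yogurt: 440 g; Italian sausage: 10187 g; heavy cream: 293 mL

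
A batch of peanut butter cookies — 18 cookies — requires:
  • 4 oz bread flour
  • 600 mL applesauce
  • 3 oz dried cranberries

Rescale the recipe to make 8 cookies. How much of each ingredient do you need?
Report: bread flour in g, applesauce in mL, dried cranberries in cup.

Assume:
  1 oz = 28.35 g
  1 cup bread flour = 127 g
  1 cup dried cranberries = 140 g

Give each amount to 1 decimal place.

bread flour: 50.4 g; applesauce: 266.7 mL; dried cranberries: 0.3 cup

Scaling factor: 8/18 = 4/9.
bread flour: 4 oz × 4/9 × 28.35 g/oz = 50.4 g
applesauce: 600 mL × 4/9 ≈ 266.7 mL
dried cranberries: 3 oz × 4/9 × 28.35 g/oz ÷ 140 g/cup ≈ 0.3 cup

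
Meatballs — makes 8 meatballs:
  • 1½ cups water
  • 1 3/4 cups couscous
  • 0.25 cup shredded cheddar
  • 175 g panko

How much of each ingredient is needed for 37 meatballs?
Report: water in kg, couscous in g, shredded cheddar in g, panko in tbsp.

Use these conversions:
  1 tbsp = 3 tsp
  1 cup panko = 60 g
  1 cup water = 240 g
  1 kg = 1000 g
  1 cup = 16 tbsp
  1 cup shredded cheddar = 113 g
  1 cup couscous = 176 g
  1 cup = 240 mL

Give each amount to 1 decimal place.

water: 1.7 kg; couscous: 1424.5 g; shredded cheddar: 130.7 g; panko: 215.8 tbsp

Scaling factor: 37/8 = 4.625.
water: 1.5 cup × 37/8 × 240 g/cup ÷ 1000 g/kg ≈ 1.7 kg
couscous: 1.75 cup × 37/8 × 176 g/cup = 1424.5 g
shredded cheddar: 0.25 cup × 37/8 × 113 g/cup ≈ 130.7 g
panko: 175 g × 37/8 ÷ 60 g/cup × 16 tbsp/cup ≈ 215.8 tbsp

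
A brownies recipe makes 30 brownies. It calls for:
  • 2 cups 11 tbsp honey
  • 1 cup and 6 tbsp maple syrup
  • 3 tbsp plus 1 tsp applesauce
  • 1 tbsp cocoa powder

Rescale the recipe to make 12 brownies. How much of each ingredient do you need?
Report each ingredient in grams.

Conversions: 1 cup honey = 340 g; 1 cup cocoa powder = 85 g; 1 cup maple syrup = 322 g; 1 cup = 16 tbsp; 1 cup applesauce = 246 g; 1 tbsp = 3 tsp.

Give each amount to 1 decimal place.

honey: 365.5 g; maple syrup: 177.1 g; applesauce: 20.5 g; cocoa powder: 2.1 g

Scaling factor: 12/30 = 2/5 = 0.4.
honey: (2 cup + 11 tbsp = 2.6875 cup) × 2/5 × 340 g/cup = 365.5 g
maple syrup: (1 cup + 6 tbsp = 1.375 cup) × 2/5 × 322 g/cup = 177.1 g
applesauce: (3 tbsp + 1 tsp = 10/3 tbsp) × 2/5 ÷ 16 tbsp/cup × 246 g/cup = 20.5 g
cocoa powder: 1 tbsp × 2/5 ÷ 16 tbsp/cup × 85 g/cup ≈ 2.1 g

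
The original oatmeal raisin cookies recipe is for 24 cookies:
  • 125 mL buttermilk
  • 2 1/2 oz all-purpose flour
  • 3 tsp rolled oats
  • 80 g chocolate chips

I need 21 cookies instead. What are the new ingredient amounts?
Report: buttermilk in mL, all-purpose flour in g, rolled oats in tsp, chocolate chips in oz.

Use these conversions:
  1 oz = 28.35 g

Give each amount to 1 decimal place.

Scaling factor: 21/24 = 7/8 = 0.875.
buttermilk: 125 mL × 7/8 ≈ 109.4 mL
all-purpose flour: 2.5 oz × 7/8 × 28.35 g/oz ≈ 62.0 g
rolled oats: 3 tsp × 7/8 ≈ 2.6 tsp
chocolate chips: 80 g × 7/8 ÷ 28.35 g/oz ≈ 2.5 oz

buttermilk: 109.4 mL; all-purpose flour: 62.0 g; rolled oats: 2.6 tsp; chocolate chips: 2.5 oz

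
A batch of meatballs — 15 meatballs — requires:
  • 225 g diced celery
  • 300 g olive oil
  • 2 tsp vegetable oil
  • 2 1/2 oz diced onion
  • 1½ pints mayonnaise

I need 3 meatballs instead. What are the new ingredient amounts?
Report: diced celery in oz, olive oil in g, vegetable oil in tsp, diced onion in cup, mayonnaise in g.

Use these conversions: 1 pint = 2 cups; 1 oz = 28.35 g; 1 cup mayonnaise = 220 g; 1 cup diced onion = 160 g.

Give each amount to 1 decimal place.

Scaling factor: 3/15 = 1/5 = 0.2.
diced celery: 225 g × 1/5 ÷ 28.35 g/oz ≈ 1.6 oz
olive oil: 300 g × 1/5 = 60.0 g
vegetable oil: 2 tsp × 1/5 = 0.4 tsp
diced onion: 2.5 oz × 1/5 × 28.35 g/oz ÷ 160 g/cup ≈ 0.1 cup
mayonnaise: 1.5 pint × 1/5 × 2 cup/pint × 220 g/cup = 132.0 g

diced celery: 1.6 oz; olive oil: 60.0 g; vegetable oil: 0.4 tsp; diced onion: 0.1 cup; mayonnaise: 132.0 g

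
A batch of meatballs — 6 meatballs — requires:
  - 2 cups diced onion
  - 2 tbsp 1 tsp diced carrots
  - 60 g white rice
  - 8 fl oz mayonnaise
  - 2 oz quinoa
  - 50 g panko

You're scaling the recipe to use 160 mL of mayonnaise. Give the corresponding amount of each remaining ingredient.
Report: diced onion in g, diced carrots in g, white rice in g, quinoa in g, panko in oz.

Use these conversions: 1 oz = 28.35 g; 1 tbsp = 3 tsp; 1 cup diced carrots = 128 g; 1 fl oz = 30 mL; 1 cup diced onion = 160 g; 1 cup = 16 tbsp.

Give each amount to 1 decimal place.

The original recipe has 240 mL of mayonnaise, so the scaling factor is 160 ÷ 240 = 2/3.
diced onion: 2 cup × 2/3 × 160 g/cup ≈ 213.3 g
diced carrots: (2 tbsp + 1 tsp = 7/3 tbsp) × 2/3 ÷ 16 tbsp/cup × 128 g/cup ≈ 12.4 g
white rice: 60 g × 2/3 = 40.0 g
quinoa: 2 oz × 2/3 × 28.35 g/oz = 37.8 g
panko: 50 g × 2/3 ÷ 28.35 g/oz ≈ 1.2 oz

diced onion: 213.3 g; diced carrots: 12.4 g; white rice: 40.0 g; quinoa: 37.8 g; panko: 1.2 oz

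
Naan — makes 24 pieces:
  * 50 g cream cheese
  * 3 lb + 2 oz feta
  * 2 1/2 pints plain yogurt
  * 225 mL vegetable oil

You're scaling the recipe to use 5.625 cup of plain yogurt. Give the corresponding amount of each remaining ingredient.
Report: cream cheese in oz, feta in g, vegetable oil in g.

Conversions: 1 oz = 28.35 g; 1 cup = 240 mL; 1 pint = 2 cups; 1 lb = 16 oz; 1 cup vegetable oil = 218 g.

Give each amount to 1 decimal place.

cream cheese: 2.0 oz; feta: 1594.7 g; vegetable oil: 229.9 g

The original recipe has 5 cup of plain yogurt, so the scaling factor is 5.625 ÷ 5 = 9/8 = 1.125.
cream cheese: 50 g × 9/8 ÷ 28.35 g/oz ≈ 2.0 oz
feta: (3 lb + 2 oz = 3.125 lb) × 9/8 × 16 oz/lb × 28.35 g/oz ≈ 1594.7 g
vegetable oil: 225 mL × 9/8 ÷ 240 mL/cup × 218 g/cup ≈ 229.9 g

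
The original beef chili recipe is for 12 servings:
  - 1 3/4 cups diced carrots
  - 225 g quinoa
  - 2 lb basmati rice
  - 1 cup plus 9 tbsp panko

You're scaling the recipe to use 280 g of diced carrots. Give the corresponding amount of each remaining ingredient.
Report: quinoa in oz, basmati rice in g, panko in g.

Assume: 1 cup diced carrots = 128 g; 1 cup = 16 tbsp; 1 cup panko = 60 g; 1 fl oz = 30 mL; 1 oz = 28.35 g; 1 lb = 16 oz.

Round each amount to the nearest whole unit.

quinoa: 10 oz; basmati rice: 1134 g; panko: 117 g

The original recipe has 224 g of diced carrots, so the scaling factor is 280 ÷ 224 = 5/4 = 1.25.
quinoa: 225 g × 5/4 ÷ 28.35 g/oz ≈ 10 oz
basmati rice: 2 lb × 5/4 × 16 oz/lb × 28.35 g/oz = 1134 g
panko: (1 cup + 9 tbsp = 1.5625 cup) × 5/4 × 60 g/cup ≈ 117 g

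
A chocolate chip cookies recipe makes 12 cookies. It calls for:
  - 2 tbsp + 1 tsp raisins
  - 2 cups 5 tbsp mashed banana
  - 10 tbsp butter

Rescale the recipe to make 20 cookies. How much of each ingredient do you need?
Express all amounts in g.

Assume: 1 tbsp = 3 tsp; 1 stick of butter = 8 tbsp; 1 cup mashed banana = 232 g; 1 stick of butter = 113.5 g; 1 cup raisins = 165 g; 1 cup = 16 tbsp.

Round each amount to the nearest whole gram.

Scaling factor: 20/12 = 5/3.
raisins: (2 tbsp + 1 tsp = 7/3 tbsp) × 5/3 ÷ 16 tbsp/cup × 165 g/cup ≈ 40 g
mashed banana: (2 cup + 5 tbsp = 2.3125 cup) × 5/3 × 232 g/cup ≈ 894 g
butter: 10 tbsp × 5/3 ÷ 8 tbsp/stick × 113.5 g/stick ≈ 236 g

raisins: 40 g; mashed banana: 894 g; butter: 236 g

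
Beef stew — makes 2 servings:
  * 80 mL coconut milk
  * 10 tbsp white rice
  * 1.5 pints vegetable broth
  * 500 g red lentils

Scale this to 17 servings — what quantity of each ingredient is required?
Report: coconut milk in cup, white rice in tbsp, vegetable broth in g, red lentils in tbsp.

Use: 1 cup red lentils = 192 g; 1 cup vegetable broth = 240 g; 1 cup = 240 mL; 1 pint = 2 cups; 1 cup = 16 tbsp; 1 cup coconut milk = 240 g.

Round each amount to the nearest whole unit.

coconut milk: 3 cup; white rice: 85 tbsp; vegetable broth: 6120 g; red lentils: 354 tbsp

Scaling factor: 17/2 = 8.5.
coconut milk: 80 mL × 17/2 ÷ 240 mL/cup ≈ 3 cup
white rice: 10 tbsp × 17/2 = 85 tbsp
vegetable broth: 1.5 pint × 17/2 × 2 cup/pint × 240 g/cup = 6120 g
red lentils: 500 g × 17/2 ÷ 192 g/cup × 16 tbsp/cup ≈ 354 tbsp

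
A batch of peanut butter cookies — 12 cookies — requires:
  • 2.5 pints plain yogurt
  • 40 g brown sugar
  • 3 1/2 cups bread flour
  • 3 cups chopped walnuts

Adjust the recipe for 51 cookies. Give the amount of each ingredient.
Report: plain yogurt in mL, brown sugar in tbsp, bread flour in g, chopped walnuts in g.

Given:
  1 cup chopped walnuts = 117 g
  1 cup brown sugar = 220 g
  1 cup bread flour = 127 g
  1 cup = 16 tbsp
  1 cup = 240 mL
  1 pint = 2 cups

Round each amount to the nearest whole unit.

plain yogurt: 5100 mL; brown sugar: 12 tbsp; bread flour: 1889 g; chopped walnuts: 1492 g

Scaling factor: 51/12 = 17/4 = 4.25.
plain yogurt: 2.5 pint × 17/4 × 2 cup/pint × 240 mL/cup = 5100 mL
brown sugar: 40 g × 17/4 ÷ 220 g/cup × 16 tbsp/cup ≈ 12 tbsp
bread flour: 3.5 cup × 17/4 × 127 g/cup ≈ 1889 g
chopped walnuts: 3 cup × 17/4 × 117 g/cup ≈ 1492 g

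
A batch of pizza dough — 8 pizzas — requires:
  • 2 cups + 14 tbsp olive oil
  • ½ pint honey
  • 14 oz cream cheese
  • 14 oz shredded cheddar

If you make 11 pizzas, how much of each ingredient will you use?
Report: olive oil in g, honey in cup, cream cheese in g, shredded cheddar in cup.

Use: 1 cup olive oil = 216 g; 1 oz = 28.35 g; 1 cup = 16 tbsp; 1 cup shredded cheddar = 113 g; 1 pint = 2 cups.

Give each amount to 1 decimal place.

Scaling factor: 11/8 = 1.375.
olive oil: (2 cup + 14 tbsp = 2.875 cup) × 11/8 × 216 g/cup ≈ 853.9 g
honey: 0.5 pint × 11/8 × 2 cup/pint ≈ 1.4 cup
cream cheese: 14 oz × 11/8 × 28.35 g/oz ≈ 545.7 g
shredded cheddar: 14 oz × 11/8 × 28.35 g/oz ÷ 113 g/cup ≈ 4.8 cup

olive oil: 853.9 g; honey: 1.4 cup; cream cheese: 545.7 g; shredded cheddar: 4.8 cup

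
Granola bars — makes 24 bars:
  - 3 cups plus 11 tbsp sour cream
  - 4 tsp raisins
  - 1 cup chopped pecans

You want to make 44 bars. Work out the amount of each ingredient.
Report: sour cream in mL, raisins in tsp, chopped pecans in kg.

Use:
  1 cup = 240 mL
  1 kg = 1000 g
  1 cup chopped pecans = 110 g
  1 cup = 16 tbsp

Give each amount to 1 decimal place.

sour cream: 1622.5 mL; raisins: 7.3 tsp; chopped pecans: 0.2 kg

Scaling factor: 44/24 = 11/6.
sour cream: (3 cup + 11 tbsp = 3.6875 cup) × 11/6 × 240 mL/cup = 1622.5 mL
raisins: 4 tsp × 11/6 ≈ 7.3 tsp
chopped pecans: 1 cup × 11/6 × 110 g/cup ÷ 1000 g/kg ≈ 0.2 kg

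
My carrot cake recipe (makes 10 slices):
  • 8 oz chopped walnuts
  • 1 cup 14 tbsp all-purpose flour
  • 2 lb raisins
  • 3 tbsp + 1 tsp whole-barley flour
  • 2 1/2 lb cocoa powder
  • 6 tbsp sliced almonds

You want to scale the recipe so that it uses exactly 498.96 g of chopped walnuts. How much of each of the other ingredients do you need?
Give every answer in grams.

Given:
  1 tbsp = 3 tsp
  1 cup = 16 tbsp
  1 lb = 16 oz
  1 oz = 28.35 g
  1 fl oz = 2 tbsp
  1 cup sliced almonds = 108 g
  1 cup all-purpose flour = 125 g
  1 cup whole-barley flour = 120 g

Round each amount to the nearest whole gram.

all-purpose flour: 516 g; raisins: 1996 g; whole-barley flour: 55 g; cocoa powder: 2495 g; sliced almonds: 89 g

The original recipe has 226.8 g of chopped walnuts, so the scaling factor is 498.96 ÷ 226.8 = 11/5 = 2.2.
all-purpose flour: (1 cup + 14 tbsp = 1.875 cup) × 11/5 × 125 g/cup ≈ 516 g
raisins: 2 lb × 11/5 × 16 oz/lb × 28.35 g/oz ≈ 1996 g
whole-barley flour: (3 tbsp + 1 tsp = 10/3 tbsp) × 11/5 ÷ 16 tbsp/cup × 120 g/cup = 55 g
cocoa powder: 2.5 lb × 11/5 × 16 oz/lb × 28.35 g/oz ≈ 2495 g
sliced almonds: 6 tbsp × 11/5 ÷ 16 tbsp/cup × 108 g/cup ≈ 89 g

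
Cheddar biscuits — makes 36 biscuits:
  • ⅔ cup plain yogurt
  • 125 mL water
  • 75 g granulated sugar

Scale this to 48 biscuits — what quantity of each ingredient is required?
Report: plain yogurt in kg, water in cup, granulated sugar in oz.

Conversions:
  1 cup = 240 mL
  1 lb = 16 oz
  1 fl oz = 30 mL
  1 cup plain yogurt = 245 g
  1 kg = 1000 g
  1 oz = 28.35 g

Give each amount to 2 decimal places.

plain yogurt: 0.22 kg; water: 0.69 cup; granulated sugar: 3.53 oz

Scaling factor: 48/36 = 4/3.
plain yogurt: 2/3 cup × 4/3 × 245 g/cup ÷ 1000 g/kg ≈ 0.22 kg
water: 125 mL × 4/3 ÷ 240 mL/cup ≈ 0.69 cup
granulated sugar: 75 g × 4/3 ÷ 28.35 g/oz ≈ 3.53 oz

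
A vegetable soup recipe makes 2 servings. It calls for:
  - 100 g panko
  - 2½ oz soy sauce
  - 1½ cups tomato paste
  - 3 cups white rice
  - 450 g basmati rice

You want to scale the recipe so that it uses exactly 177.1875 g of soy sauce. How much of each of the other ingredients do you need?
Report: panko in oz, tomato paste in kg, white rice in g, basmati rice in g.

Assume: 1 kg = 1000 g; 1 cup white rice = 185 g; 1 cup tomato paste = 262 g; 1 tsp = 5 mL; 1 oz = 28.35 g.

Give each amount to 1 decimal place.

The original recipe has 70.875 g of soy sauce, so the scaling factor is 177.1875 ÷ 70.875 = 5/2 = 2.5.
panko: 100 g × 5/2 ÷ 28.35 g/oz ≈ 8.8 oz
tomato paste: 1.5 cup × 5/2 × 262 g/cup ÷ 1000 g/kg ≈ 1.0 kg
white rice: 3 cup × 5/2 × 185 g/cup = 1387.5 g
basmati rice: 450 g × 5/2 = 1125.0 g

panko: 8.8 oz; tomato paste: 1.0 kg; white rice: 1387.5 g; basmati rice: 1125.0 g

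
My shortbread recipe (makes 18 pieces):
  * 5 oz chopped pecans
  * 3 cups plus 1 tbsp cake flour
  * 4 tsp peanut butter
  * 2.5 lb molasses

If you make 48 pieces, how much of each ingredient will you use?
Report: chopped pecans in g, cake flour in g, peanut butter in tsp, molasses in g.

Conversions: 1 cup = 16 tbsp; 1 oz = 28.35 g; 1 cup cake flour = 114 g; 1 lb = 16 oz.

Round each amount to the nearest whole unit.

Scaling factor: 48/18 = 8/3.
chopped pecans: 5 oz × 8/3 × 28.35 g/oz = 378 g
cake flour: (3 cup + 1 tbsp = 3.0625 cup) × 8/3 × 114 g/cup = 931 g
peanut butter: 4 tsp × 8/3 ≈ 11 tsp
molasses: 2.5 lb × 8/3 × 16 oz/lb × 28.35 g/oz = 3024 g

chopped pecans: 378 g; cake flour: 931 g; peanut butter: 11 tsp; molasses: 3024 g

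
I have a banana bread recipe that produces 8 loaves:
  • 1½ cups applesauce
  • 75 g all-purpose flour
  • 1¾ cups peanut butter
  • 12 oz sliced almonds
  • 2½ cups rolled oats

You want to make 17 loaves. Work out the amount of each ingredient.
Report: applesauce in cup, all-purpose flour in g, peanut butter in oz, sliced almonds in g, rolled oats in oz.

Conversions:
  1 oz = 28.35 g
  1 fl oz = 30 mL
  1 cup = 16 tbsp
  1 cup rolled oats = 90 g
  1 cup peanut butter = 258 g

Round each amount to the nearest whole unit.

Scaling factor: 17/8 = 2.125.
applesauce: 1.5 cup × 17/8 ≈ 3 cup
all-purpose flour: 75 g × 17/8 ≈ 159 g
peanut butter: 1.75 cup × 17/8 × 258 g/cup ÷ 28.35 g/oz ≈ 34 oz
sliced almonds: 12 oz × 17/8 × 28.35 g/oz ≈ 723 g
rolled oats: 2.5 cup × 17/8 × 90 g/cup ÷ 28.35 g/oz ≈ 17 oz

applesauce: 3 cup; all-purpose flour: 159 g; peanut butter: 34 oz; sliced almonds: 723 g; rolled oats: 17 oz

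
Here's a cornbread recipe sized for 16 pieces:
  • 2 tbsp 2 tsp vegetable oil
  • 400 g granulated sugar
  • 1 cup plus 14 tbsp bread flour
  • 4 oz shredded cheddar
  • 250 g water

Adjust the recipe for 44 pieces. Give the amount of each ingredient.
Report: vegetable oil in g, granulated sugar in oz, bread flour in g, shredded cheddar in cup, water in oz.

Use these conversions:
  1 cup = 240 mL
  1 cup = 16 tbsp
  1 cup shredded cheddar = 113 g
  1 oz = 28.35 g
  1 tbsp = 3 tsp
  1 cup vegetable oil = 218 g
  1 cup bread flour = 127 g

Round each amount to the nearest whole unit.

vegetable oil: 100 g; granulated sugar: 39 oz; bread flour: 655 g; shredded cheddar: 3 cup; water: 24 oz

Scaling factor: 44/16 = 11/4 = 2.75.
vegetable oil: (2 tbsp + 2 tsp = 8/3 tbsp) × 11/4 ÷ 16 tbsp/cup × 218 g/cup ≈ 100 g
granulated sugar: 400 g × 11/4 ÷ 28.35 g/oz ≈ 39 oz
bread flour: (1 cup + 14 tbsp = 1.875 cup) × 11/4 × 127 g/cup ≈ 655 g
shredded cheddar: 4 oz × 11/4 × 28.35 g/oz ÷ 113 g/cup ≈ 3 cup
water: 250 g × 11/4 ÷ 28.35 g/oz ≈ 24 oz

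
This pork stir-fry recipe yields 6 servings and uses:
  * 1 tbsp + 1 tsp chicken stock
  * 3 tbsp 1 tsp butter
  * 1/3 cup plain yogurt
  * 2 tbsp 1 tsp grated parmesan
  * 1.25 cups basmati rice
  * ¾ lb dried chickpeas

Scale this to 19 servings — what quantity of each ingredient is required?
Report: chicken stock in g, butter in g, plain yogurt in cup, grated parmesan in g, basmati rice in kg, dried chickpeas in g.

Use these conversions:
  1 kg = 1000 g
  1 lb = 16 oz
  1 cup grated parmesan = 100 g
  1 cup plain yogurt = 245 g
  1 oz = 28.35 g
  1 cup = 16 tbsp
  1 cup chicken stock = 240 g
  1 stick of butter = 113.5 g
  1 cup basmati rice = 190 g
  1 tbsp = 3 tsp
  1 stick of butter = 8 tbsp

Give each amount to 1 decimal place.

Scaling factor: 19/6.
chicken stock: (1 tbsp + 1 tsp = 4/3 tbsp) × 19/6 ÷ 16 tbsp/cup × 240 g/cup ≈ 63.3 g
butter: (3 tbsp + 1 tsp = 10/3 tbsp) × 19/6 ÷ 8 tbsp/stick × 113.5 g/stick ≈ 149.8 g
plain yogurt: 1/3 cup × 19/6 ≈ 1.1 cup
grated parmesan: (2 tbsp + 1 tsp = 7/3 tbsp) × 19/6 ÷ 16 tbsp/cup × 100 g/cup ≈ 46.2 g
basmati rice: 1.25 cup × 19/6 × 190 g/cup ÷ 1000 g/kg ≈ 0.8 kg
dried chickpeas: 0.75 lb × 19/6 × 16 oz/lb × 28.35 g/oz = 1077.3 g

chicken stock: 63.3 g; butter: 149.8 g; plain yogurt: 1.1 cup; grated parmesan: 46.2 g; basmati rice: 0.8 kg; dried chickpeas: 1077.3 g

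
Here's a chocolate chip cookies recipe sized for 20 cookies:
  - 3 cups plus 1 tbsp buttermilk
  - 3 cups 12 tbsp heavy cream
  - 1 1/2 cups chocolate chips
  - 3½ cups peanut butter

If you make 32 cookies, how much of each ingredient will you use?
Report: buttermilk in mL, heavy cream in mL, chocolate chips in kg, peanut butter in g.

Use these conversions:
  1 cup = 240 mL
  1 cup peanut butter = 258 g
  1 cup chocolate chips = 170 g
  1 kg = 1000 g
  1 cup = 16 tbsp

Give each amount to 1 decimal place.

buttermilk: 1176.0 mL; heavy cream: 1440.0 mL; chocolate chips: 0.4 kg; peanut butter: 1444.8 g

Scaling factor: 32/20 = 8/5 = 1.6.
buttermilk: (3 cup + 1 tbsp = 3.0625 cup) × 8/5 × 240 mL/cup = 1176.0 mL
heavy cream: (3 cup + 12 tbsp = 3.75 cup) × 8/5 × 240 mL/cup = 1440.0 mL
chocolate chips: 1.5 cup × 8/5 × 170 g/cup ÷ 1000 g/kg ≈ 0.4 kg
peanut butter: 3.5 cup × 8/5 × 258 g/cup = 1444.8 g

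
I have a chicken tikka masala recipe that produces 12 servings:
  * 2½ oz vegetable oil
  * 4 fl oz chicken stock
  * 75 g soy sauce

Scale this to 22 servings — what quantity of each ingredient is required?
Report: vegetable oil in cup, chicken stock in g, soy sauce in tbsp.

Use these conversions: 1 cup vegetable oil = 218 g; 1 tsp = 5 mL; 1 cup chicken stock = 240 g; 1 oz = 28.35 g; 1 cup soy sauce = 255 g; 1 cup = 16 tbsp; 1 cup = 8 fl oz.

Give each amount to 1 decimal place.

Scaling factor: 22/12 = 11/6.
vegetable oil: 2.5 oz × 11/6 × 28.35 g/oz ÷ 218 g/cup ≈ 0.6 cup
chicken stock: 4 fl oz × 11/6 ÷ 8 fl oz/cup × 240 g/cup = 220.0 g
soy sauce: 75 g × 11/6 ÷ 255 g/cup × 16 tbsp/cup ≈ 8.6 tbsp

vegetable oil: 0.6 cup; chicken stock: 220.0 g; soy sauce: 8.6 tbsp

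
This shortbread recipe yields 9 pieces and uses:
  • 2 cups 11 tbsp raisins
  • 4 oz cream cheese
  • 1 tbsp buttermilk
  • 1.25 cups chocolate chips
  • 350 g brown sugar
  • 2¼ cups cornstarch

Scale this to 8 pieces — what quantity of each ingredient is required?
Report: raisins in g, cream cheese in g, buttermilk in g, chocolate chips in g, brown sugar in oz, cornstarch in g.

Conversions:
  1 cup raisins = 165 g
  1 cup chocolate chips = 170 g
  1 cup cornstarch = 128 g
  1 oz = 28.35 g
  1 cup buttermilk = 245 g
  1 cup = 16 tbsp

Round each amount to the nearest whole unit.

raisins: 394 g; cream cheese: 101 g; buttermilk: 14 g; chocolate chips: 189 g; brown sugar: 11 oz; cornstarch: 256 g

Scaling factor: 8/9.
raisins: (2 cup + 11 tbsp = 2.6875 cup) × 8/9 × 165 g/cup ≈ 394 g
cream cheese: 4 oz × 8/9 × 28.35 g/oz ≈ 101 g
buttermilk: 1 tbsp × 8/9 ÷ 16 tbsp/cup × 245 g/cup ≈ 14 g
chocolate chips: 1.25 cup × 8/9 × 170 g/cup ≈ 189 g
brown sugar: 350 g × 8/9 ÷ 28.35 g/oz ≈ 11 oz
cornstarch: 2.25 cup × 8/9 × 128 g/cup = 256 g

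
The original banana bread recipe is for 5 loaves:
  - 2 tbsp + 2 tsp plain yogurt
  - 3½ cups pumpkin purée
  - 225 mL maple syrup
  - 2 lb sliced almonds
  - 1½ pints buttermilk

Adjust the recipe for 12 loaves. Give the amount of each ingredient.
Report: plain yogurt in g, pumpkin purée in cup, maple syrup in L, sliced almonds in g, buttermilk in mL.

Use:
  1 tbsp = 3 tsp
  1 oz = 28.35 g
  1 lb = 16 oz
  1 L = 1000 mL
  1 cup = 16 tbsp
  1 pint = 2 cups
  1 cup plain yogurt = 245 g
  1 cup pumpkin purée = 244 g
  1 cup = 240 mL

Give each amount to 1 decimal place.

Scaling factor: 12/5 = 2.4.
plain yogurt: (2 tbsp + 2 tsp = 8/3 tbsp) × 12/5 ÷ 16 tbsp/cup × 245 g/cup = 98.0 g
pumpkin purée: 3.5 cup × 12/5 = 8.4 cup
maple syrup: 225 mL × 12/5 ÷ 1000 mL/L ≈ 0.5 L
sliced almonds: 2 lb × 12/5 × 16 oz/lb × 28.35 g/oz ≈ 2177.3 g
buttermilk: 1.5 pint × 12/5 × 2 cup/pint × 240 mL/cup = 1728.0 mL

plain yogurt: 98.0 g; pumpkin purée: 8.4 cup; maple syrup: 0.5 L; sliced almonds: 2177.3 g; buttermilk: 1728.0 mL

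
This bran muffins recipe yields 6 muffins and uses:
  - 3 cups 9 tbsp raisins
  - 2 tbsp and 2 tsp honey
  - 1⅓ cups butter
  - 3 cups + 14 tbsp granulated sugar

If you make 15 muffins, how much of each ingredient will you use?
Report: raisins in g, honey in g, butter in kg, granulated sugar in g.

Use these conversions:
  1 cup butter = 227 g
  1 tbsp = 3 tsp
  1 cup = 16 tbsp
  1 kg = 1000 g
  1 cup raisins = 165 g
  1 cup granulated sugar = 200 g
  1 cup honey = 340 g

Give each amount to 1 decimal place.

Scaling factor: 15/6 = 5/2 = 2.5.
raisins: (3 cup + 9 tbsp = 3.5625 cup) × 5/2 × 165 g/cup ≈ 1469.5 g
honey: (2 tbsp + 2 tsp = 8/3 tbsp) × 5/2 ÷ 16 tbsp/cup × 340 g/cup ≈ 141.7 g
butter: 4/3 cup × 5/2 × 227 g/cup ÷ 1000 g/kg ≈ 0.8 kg
granulated sugar: (3 cup + 14 tbsp = 3.875 cup) × 5/2 × 200 g/cup = 1937.5 g

raisins: 1469.5 g; honey: 141.7 g; butter: 0.8 kg; granulated sugar: 1937.5 g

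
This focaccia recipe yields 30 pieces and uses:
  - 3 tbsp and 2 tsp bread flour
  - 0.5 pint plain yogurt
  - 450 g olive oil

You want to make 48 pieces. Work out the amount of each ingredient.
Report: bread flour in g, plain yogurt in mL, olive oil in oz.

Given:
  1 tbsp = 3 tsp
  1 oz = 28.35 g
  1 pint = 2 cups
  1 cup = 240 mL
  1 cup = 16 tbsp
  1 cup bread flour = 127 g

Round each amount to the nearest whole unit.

Scaling factor: 48/30 = 8/5 = 1.6.
bread flour: (3 tbsp + 2 tsp = 11/3 tbsp) × 8/5 ÷ 16 tbsp/cup × 127 g/cup ≈ 47 g
plain yogurt: 0.5 pint × 8/5 × 2 cup/pint × 240 mL/cup = 384 mL
olive oil: 450 g × 8/5 ÷ 28.35 g/oz ≈ 25 oz

bread flour: 47 g; plain yogurt: 384 mL; olive oil: 25 oz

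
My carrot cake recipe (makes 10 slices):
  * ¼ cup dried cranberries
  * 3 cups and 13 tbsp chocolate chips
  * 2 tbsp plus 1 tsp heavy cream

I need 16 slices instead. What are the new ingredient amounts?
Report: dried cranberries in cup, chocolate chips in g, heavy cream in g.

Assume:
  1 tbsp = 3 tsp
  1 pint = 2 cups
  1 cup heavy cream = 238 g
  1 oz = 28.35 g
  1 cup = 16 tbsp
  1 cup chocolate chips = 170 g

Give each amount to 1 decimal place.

Scaling factor: 16/10 = 8/5 = 1.6.
dried cranberries: 0.25 cup × 8/5 = 0.4 cup
chocolate chips: (3 cup + 13 tbsp = 3.8125 cup) × 8/5 × 170 g/cup = 1037.0 g
heavy cream: (2 tbsp + 1 tsp = 7/3 tbsp) × 8/5 ÷ 16 tbsp/cup × 238 g/cup ≈ 55.5 g

dried cranberries: 0.4 cup; chocolate chips: 1037.0 g; heavy cream: 55.5 g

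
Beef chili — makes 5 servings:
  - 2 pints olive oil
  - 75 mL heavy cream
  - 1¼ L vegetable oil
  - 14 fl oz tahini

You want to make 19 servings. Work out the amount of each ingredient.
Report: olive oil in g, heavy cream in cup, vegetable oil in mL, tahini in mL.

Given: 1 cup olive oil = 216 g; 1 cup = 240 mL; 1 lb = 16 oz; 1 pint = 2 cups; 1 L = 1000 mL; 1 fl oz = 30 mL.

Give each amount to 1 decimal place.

Scaling factor: 19/5 = 3.8.
olive oil: 2 pint × 19/5 × 2 cup/pint × 216 g/cup = 3283.2 g
heavy cream: 75 mL × 19/5 ÷ 240 mL/cup ≈ 1.2 cup
vegetable oil: 1.25 L × 19/5 × 1000 mL/L = 4750.0 mL
tahini: 14 fl oz × 19/5 × 30 mL/fl oz = 1596.0 mL

olive oil: 3283.2 g; heavy cream: 1.2 cup; vegetable oil: 4750.0 mL; tahini: 1596.0 mL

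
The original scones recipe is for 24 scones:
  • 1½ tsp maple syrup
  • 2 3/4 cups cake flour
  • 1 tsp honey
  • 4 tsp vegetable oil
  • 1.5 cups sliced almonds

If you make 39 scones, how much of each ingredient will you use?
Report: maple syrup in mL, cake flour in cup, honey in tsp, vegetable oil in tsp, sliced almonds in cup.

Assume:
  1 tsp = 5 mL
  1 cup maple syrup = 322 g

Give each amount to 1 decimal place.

Scaling factor: 39/24 = 13/8 = 1.625.
maple syrup: 1.5 tsp × 13/8 × 5 mL/tsp ≈ 12.2 mL
cake flour: 2.75 cup × 13/8 ≈ 4.5 cup
honey: 1 tsp × 13/8 ≈ 1.6 tsp
vegetable oil: 4 tsp × 13/8 = 6.5 tsp
sliced almonds: 1.5 cup × 13/8 ≈ 2.4 cup

maple syrup: 12.2 mL; cake flour: 4.5 cup; honey: 1.6 tsp; vegetable oil: 6.5 tsp; sliced almonds: 2.4 cup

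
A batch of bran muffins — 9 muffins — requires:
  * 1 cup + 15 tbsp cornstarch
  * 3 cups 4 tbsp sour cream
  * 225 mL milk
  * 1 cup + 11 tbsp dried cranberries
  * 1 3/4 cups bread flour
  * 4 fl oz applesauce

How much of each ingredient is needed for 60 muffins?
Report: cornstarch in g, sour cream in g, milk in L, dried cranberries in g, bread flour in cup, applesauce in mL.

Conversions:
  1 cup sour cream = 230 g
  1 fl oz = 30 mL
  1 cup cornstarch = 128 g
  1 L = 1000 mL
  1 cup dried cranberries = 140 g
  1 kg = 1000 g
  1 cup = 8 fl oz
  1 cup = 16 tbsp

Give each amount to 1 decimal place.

cornstarch: 1653.3 g; sour cream: 4983.3 g; milk: 1.5 L; dried cranberries: 1575.0 g; bread flour: 11.7 cup; applesauce: 800.0 mL

Scaling factor: 60/9 = 20/3.
cornstarch: (1 cup + 15 tbsp = 1.9375 cup) × 20/3 × 128 g/cup ≈ 1653.3 g
sour cream: (3 cup + 4 tbsp = 3.25 cup) × 20/3 × 230 g/cup ≈ 4983.3 g
milk: 225 mL × 20/3 ÷ 1000 mL/L = 1.5 L
dried cranberries: (1 cup + 11 tbsp = 1.6875 cup) × 20/3 × 140 g/cup = 1575.0 g
bread flour: 1.75 cup × 20/3 ≈ 11.7 cup
applesauce: 4 fl oz × 20/3 × 30 mL/fl oz = 800.0 mL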